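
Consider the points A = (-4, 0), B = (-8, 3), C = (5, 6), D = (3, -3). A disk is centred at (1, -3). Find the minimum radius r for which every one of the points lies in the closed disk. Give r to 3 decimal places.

The required radius is the distance from (1, -3) to the farthest point.
Squared distances: 34, 117, 97, 4.
Maximum is 117, attained at B.
r = √117 ≈ 10.817.

10.817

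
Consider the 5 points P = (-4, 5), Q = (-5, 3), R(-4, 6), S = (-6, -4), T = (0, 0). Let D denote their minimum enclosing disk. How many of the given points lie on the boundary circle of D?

The farthest pair is R–S with squared distance 104. The circle on this segment as diameter has centre (-5, 1) and r² = 104/4 = 26.
Check P: distance² to centre = 17 ≤ 26, so it lies inside.
All remaining points lie in this disk, and no smaller disk contains both endpoints, so this is the minimum enclosing circle.
The points at distance exactly r from the centre are R, S, T — 3 points.

3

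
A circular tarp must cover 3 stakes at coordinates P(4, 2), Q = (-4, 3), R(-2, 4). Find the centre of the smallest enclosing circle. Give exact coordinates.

(0, 2.5)

Side lengths²: PQ² = 65, PR² = 40, QR² = 5.
Since PQ² = 65 ≥ 40 + 5 = 45, the angle opposite PQ is not acute, so the smallest enclosing circle has PQ as diameter.
Centre = midpoint of PQ = (0, 2.5), r² = 65/4 = 16.25.
Centre = (0, 2.5).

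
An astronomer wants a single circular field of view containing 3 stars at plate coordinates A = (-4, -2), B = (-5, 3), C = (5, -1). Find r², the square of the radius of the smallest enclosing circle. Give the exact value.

Side lengths²: AB² = 26, AC² = 82, BC² = 116.
Since BC² = 116 ≥ 82 + 26 = 108, the angle opposite BC is not acute, so the smallest enclosing circle has BC as diameter.
Centre = midpoint of BC = (0, 1), r² = 116/4 = 29.

29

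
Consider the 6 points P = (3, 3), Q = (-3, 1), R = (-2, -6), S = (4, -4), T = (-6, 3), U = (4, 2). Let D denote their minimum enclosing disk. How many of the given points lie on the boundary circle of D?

2

The minimum enclosing circle of a finite set is fixed by two of the points (as a diameter) or three (as a circumcircle).
The farthest pair is S–T with squared distance 149. The circle on this segment as diameter has centre (-1, -0.5) and r² = 149/4 = 37.25.
Check P: distance² to centre = 28.25 ≤ 37.25, so it lies inside.
All remaining points lie in this disk, and no smaller disk contains both endpoints, so this is the minimum enclosing circle.
The points at distance exactly r from the centre are S, T — 2 points.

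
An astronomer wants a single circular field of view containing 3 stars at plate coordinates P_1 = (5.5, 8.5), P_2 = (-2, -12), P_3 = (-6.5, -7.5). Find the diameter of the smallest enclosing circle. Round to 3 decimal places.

21.829

Side lengths²: P_1P_2² = 476.5, P_1P_3² = 400, P_2P_3² = 40.5.
Since P_1P_2² = 476.5 ≥ 400 + 40.5 = 440.5, the angle opposite P_1P_2 is not acute, so the smallest enclosing circle has P_1P_2 as diameter.
Centre = midpoint of P_1P_2 = (1.75, -1.75), r² = 476.5/4 = 119.125.
Diameter = 2r = 2√(119.125) ≈ 21.829.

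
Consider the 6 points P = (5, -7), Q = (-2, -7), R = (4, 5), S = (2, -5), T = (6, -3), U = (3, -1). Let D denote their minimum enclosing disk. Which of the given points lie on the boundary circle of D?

A smallest enclosing disk is always determined by at most three of the input points on its boundary.
The minimum enclosing circle is determined by three boundary points: P, Q, R.
Their circumcentre is (1.5, -1.25) with r² = 45.3125.
The farthest remaining point T is at distance² 23.3125 ≤ 45.3125.
The points at distance exactly r from the centre are P, Q, R — 3 points.

P, Q, R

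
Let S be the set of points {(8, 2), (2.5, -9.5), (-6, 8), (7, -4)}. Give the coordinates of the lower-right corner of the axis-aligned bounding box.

(8, -9.5)

x-range [-6, 8], y-range [-9.5, 8].
The lower-right corner is (8, -9.5).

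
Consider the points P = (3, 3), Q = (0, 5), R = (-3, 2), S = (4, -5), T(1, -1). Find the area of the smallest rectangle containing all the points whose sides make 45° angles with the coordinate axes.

49

In coordinates u = x + y, v = x − y the rectangle is axis-aligned; the map (x,y)→(u,v) scales areas by 2.
u-values: 6, 5, -1, -1, 0; range = 6 − (-1) = 7.
v-values: 0, -5, -5, 9, 2; range = 9 − (-5) = 14.
Area = (7 × 14) / 2 = 49.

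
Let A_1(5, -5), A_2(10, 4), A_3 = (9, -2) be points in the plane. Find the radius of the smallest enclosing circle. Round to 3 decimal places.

Side lengths²: A_1A_2² = 106, A_1A_3² = 25, A_2A_3² = 37.
Since A_1A_2² = 106 ≥ 37 + 25 = 62, the angle opposite A_1A_2 is not acute, so the smallest enclosing circle has A_1A_2 as diameter.
Centre = midpoint of A_1A_2 = (7.5, -0.5), r² = 106/4 = 26.5.
r = √(26.5) ≈ 5.148.

5.148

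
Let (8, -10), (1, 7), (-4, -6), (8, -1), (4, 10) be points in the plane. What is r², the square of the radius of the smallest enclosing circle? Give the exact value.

The minimum enclosing circle is determined by three boundary points: (8, -10), (-4, -6), (4, 10).
Their circumcentre is (32/7, -2/7) with r² = 5200/49.
The farthest remaining point (1, 7) is at distance² 3226/49 ≤ 5200/49.

5200/49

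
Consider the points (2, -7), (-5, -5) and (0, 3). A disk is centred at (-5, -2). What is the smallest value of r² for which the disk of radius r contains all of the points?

74

The required radius is the distance from (-5, -2) to the farthest point.
Squared distances: 74, 9, 50.
Maximum is 74, attained at (2, -7).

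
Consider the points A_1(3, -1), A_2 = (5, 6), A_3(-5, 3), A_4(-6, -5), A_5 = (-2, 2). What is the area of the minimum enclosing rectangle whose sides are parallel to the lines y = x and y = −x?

In coordinates u = x + y, v = x − y the rectangle is axis-aligned; the map (x,y)→(u,v) scales areas by 2.
u-values: 2, 11, -2, -11, 0; range = 11 − (-11) = 22.
v-values: 4, -1, -8, -1, -4; range = 4 − (-8) = 12.
Area = (22 × 12) / 2 = 132.

132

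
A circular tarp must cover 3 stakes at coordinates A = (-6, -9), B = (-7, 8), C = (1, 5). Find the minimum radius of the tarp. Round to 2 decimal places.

Side lengths²: AB² = 290, AC² = 245, BC² = 73.
Since AB² = 290 < 245 + 73 = 318, the triangle is acute, so the smallest enclosing circle is the circumcircle.
Circumcentre = (-213/38, -17/38), r² = 52925/722.
r = √(52925/722) ≈ 8.56.

8.56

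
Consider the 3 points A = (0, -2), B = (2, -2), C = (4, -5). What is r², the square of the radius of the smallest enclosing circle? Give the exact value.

Side lengths²: AB² = 4, AC² = 25, BC² = 13.
Since AC² = 25 ≥ 13 + 4 = 17, the angle opposite AC is not acute, so the smallest enclosing circle has AC as diameter.
Centre = midpoint of AC = (2, -3.5), r² = 25/4 = 6.25.

6.25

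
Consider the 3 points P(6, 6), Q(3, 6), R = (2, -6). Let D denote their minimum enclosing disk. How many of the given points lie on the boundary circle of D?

2

Side lengths²: PQ² = 9, PR² = 160, QR² = 145.
Since PR² = 160 ≥ 145 + 9 = 154, the angle opposite PR is not acute, so the smallest enclosing circle has PR as diameter.
Centre = midpoint of PR = (4, 0), r² = 160/4 = 40.
The points at distance exactly r from the centre are P, R — 2 points.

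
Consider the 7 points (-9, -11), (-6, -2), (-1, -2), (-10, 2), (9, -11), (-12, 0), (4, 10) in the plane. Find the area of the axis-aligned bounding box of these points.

x ranges over [-12, 9], width 21.
y ranges over [-11, 10], height 21.
Area = 21 × 21 = 441.

441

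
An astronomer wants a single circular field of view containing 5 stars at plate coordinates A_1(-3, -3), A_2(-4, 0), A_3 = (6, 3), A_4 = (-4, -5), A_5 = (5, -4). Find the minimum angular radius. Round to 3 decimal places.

A smallest enclosing disk is always determined by at most three of the input points on its boundary.
The farthest pair is A_3–A_4 with squared distance 164. The circle on this segment as diameter has centre (1, -1) and r² = 164/4 = 41.
Check A_1: distance² to centre = 20 ≤ 41, so it lies inside.
All remaining points lie in this disk, and no smaller disk contains both endpoints, so this is the minimum enclosing circle.
r = √41 ≈ 6.403.

6.403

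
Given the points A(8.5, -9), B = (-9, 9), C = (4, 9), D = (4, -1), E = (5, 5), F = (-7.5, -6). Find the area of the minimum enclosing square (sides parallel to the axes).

The bounding box has width 17.5 and height 18.
An axis-aligned square enclosing the set must have side ≥ max(width, height).
So the minimum side is max(17.5, 18) = 18.
Area = 18² = 324.

324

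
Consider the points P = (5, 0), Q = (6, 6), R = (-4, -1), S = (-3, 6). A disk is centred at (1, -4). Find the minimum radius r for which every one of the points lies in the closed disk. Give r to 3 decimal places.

The required radius is the distance from (1, -4) to the farthest point.
Squared distances: 32, 125, 34, 116.
Maximum is 125, attained at Q.
r = √125 ≈ 11.180.

11.180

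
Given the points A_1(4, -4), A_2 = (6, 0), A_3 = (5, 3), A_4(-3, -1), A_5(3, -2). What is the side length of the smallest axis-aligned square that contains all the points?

The bounding box has width 9 and height 7.
An axis-aligned square enclosing the set must have side ≥ max(width, height).
So the minimum side is max(9, 7) = 9.

9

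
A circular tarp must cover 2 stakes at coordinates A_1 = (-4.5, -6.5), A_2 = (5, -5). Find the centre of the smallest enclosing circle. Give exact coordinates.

The smallest circle enclosing two points has them as diameter endpoints.
Centre = midpoint = (0.25, -5.75); r² = |A_1A_2|²/4 = 92.5/4 = 23.125.
Centre = (0.25, -5.75).

(0.25, -5.75)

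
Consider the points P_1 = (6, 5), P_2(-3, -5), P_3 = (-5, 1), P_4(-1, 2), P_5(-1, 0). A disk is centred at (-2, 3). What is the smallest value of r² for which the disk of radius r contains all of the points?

68

The required radius is the distance from (-2, 3) to the farthest point.
Squared distances: 68, 65, 13, 2, 10.
Maximum is 68, attained at P_1.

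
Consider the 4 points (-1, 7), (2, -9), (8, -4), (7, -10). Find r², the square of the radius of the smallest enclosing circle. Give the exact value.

88.25

By Welzl's lemma the MEC is supported by two points (diametrically opposite) or three points (on a circumcircle).
The farthest pair is (-1, 7)–(7, -10) with squared distance 353. The circle on this segment as diameter has centre (3, -1.5) and r² = 353/4 = 88.25.
Check (2, -9): distance² to centre = 57.25 ≤ 88.25, so it lies inside.
All remaining points lie in this disk, and no smaller disk contains both endpoints, so this is the minimum enclosing circle.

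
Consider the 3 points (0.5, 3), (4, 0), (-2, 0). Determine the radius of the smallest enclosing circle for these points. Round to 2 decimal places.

3.00

Call the three points A, B, C in the order given.
Side lengths²: AB² = 21.25, AC² = 15.25, BC² = 36.
Since BC² = 36 < 21.25 + 15.25 = 36.5, the triangle is acute, so the smallest enclosing circle is the circumcircle.
Circumcentre = (1, 1/24), r² = 5185/576.
r = √(5185/576) ≈ 3.00.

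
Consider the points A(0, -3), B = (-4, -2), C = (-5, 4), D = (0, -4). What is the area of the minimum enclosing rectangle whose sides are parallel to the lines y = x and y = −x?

In coordinates u = x + y, v = x − y the rectangle is axis-aligned; the map (x,y)→(u,v) scales areas by 2.
u-values: -3, -6, -1, -4; range = -1 − (-6) = 5.
v-values: 3, -2, -9, 4; range = 4 − (-9) = 13.
Area = (5 × 13) / 2 = 32.5.

32.5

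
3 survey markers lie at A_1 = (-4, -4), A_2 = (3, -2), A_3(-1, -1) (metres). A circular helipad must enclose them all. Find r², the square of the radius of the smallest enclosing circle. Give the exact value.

Side lengths²: A_1A_2² = 53, A_1A_3² = 18, A_2A_3² = 17.
Since A_1A_2² = 53 ≥ 18 + 17 = 35, the angle opposite A_1A_2 is not acute, so the smallest enclosing circle has A_1A_2 as diameter.
Centre = midpoint of A_1A_2 = (-0.5, -3), r² = 53/4 = 13.25.

13.25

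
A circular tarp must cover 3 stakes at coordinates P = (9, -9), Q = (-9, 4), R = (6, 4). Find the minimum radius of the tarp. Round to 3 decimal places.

Side lengths²: PQ² = 493, PR² = 178, QR² = 225.
Since PQ² = 493 ≥ 225 + 178 = 403, the angle opposite PQ is not acute, so the smallest enclosing circle has PQ as diameter.
Centre = midpoint of PQ = (0, -2.5), r² = 493/4 = 123.25.
r = √(123.25) ≈ 11.102.

11.102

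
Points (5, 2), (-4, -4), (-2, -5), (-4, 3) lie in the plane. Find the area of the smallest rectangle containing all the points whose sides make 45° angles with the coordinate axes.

75

In coordinates u = x + y, v = x − y the rectangle is axis-aligned; the map (x,y)→(u,v) scales areas by 2.
u-values: 7, -8, -7, -1; range = 7 − (-8) = 15.
v-values: 3, 0, 3, -7; range = 3 − (-7) = 10.
Area = (15 × 10) / 2 = 75.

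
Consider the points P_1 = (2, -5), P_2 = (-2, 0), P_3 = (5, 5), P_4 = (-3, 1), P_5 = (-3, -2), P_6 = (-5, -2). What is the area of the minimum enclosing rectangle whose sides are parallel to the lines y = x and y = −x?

93.5

In coordinates u = x + y, v = x − y the rectangle is axis-aligned; the map (x,y)→(u,v) scales areas by 2.
u-values: -3, -2, 10, -2, -5, -7; range = 10 − (-7) = 17.
v-values: 7, -2, 0, -4, -1, -3; range = 7 − (-4) = 11.
Area = (17 × 11) / 2 = 93.5.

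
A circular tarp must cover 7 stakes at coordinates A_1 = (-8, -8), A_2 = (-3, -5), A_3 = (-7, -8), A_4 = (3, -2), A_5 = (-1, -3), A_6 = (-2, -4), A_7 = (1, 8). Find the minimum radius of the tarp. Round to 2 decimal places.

9.18

By Welzl's lemma the MEC is supported by two points (diametrically opposite) or three points (on a circumcircle).
The farthest pair is A_1–A_7 with squared distance 337. The circle on this segment as diameter has centre (-3.5, 0) and r² = 337/4 = 84.25.
Check A_2: distance² to centre = 25.25 ≤ 84.25, so it lies inside.
All remaining points lie in this disk, and no smaller disk contains both endpoints, so this is the minimum enclosing circle.
r = √(84.25) ≈ 9.18.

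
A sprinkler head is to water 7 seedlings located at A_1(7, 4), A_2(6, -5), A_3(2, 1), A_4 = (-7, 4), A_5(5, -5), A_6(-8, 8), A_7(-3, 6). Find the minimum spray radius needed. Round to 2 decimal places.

The farthest pair is A_2–A_6 with squared distance 365. The circle on this segment as diameter has centre (-1, 1.5) and r² = 365/4 = 91.25.
Check A_1: distance² to centre = 70.25 ≤ 91.25, so it lies inside.
All remaining points lie in this disk, and no smaller disk contains both endpoints, so this is the minimum enclosing circle.
r = √(91.25) ≈ 9.55.

9.55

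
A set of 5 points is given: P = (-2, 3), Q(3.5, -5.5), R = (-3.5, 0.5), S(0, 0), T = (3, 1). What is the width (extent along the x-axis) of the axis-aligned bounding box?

7

max x = 3.5, min x = -3.5, so width = 7.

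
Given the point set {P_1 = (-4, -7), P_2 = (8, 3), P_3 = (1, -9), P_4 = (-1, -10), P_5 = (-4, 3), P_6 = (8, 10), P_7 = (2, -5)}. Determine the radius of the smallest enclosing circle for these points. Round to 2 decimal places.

10.97

By Welzl's lemma the MEC is supported by two points (diametrically opposite) or three points (on a circumcircle).
The farthest pair is P_4–P_6 with squared distance 481. The circle on this segment as diameter has centre (3.5, 0) and r² = 481/4 = 120.25.
Check P_1: distance² to centre = 105.25 ≤ 120.25, so it lies inside.
All remaining points lie in this disk, and no smaller disk contains both endpoints, so this is the minimum enclosing circle.
r = √(120.25) ≈ 10.97.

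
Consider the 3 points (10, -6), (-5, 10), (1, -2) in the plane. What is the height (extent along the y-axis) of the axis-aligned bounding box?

16

max y = 10, min y = -6, so height = 16.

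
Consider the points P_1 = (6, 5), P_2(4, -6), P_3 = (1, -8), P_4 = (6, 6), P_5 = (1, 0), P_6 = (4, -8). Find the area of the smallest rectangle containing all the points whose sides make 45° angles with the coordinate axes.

114

In coordinates u = x + y, v = x − y the rectangle is axis-aligned; the map (x,y)→(u,v) scales areas by 2.
u-values: 11, -2, -7, 12, 1, -4; range = 12 − (-7) = 19.
v-values: 1, 10, 9, 0, 1, 12; range = 12 − 0 = 12.
Area = (19 × 12) / 2 = 114.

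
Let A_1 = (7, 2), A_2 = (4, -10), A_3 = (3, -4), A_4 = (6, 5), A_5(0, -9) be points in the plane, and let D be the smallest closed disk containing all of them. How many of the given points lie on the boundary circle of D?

The minimum enclosing circle of a finite set is fixed by two of the points (as a diameter) or three (as a circumcircle).
The minimum enclosing circle is determined by three boundary points: A_2, A_4, A_5.
Their circumcentre is (235/62, -145/62) with r² = 112897/1922.
The farthest remaining point A_1 is at distance² 55981/1922 ≤ 112897/1922.
The points at distance exactly r from the centre are A_2, A_4, A_5 — 3 points.

3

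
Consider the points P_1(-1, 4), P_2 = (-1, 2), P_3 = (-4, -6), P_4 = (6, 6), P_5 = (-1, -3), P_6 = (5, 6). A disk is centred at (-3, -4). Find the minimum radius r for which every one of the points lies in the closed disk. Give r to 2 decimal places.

The required radius is the distance from (-3, -4) to the farthest point.
Squared distances: 68, 40, 5, 181, 5, 164.
Maximum is 181, attained at P_4.
r = √181 ≈ 13.45.

13.45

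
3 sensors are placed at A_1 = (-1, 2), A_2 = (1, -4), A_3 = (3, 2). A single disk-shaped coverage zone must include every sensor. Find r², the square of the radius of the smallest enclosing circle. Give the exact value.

100/9

Side lengths²: A_1A_2² = 40, A_1A_3² = 16, A_2A_3² = 40.
Since A_2A_3² = 40 < 40 + 16 = 56, the triangle is acute, so the smallest enclosing circle is the circumcircle.
Circumcentre = (1, -2/3), r² = 100/9.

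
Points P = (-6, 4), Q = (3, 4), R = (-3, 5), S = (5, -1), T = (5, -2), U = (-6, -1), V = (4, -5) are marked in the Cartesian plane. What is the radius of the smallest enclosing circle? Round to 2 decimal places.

6.73

The farthest pair is P–V with squared distance 181. The circle on this segment as diameter has centre (-1, -0.5) and r² = 181/4 = 45.25.
Check Q: distance² to centre = 36.25 ≤ 45.25, so it lies inside.
All remaining points lie in this disk, and no smaller disk contains both endpoints, so this is the minimum enclosing circle.
r = √(45.25) ≈ 6.73.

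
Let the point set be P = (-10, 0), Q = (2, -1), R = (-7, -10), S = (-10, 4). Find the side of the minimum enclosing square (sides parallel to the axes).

14

The bounding box has width 12 and height 14.
An axis-aligned square enclosing the set must have side ≥ max(width, height).
So the minimum side is max(12, 14) = 14.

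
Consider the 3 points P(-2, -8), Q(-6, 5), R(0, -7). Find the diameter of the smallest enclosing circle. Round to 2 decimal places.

Side lengths²: PQ² = 185, PR² = 5, QR² = 180.
Since PQ² = 185 ≥ 180 + 5 = 185, the angle opposite PQ is not acute, so the smallest enclosing circle has PQ as diameter.
Centre = midpoint of PQ = (-4, -1.5), r² = 185/4 = 46.25.
Diameter = 2r = 2√(46.25) ≈ 13.60.

13.60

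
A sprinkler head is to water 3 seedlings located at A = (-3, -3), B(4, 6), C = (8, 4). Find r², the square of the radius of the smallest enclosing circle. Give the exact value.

Side lengths²: AB² = 130, AC² = 170, BC² = 20.
Since AC² = 170 ≥ 130 + 20 = 150, the angle opposite AC is not acute, so the smallest enclosing circle has AC as diameter.
Centre = midpoint of AC = (2.5, 0.5), r² = 170/4 = 42.5.

42.5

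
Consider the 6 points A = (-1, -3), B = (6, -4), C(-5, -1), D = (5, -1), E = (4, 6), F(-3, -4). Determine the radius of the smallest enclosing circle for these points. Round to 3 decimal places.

A smallest enclosing disk is always determined by at most three of the input points on its boundary.
The minimum enclosing circle is determined by three boundary points: B, C, E.
Their circumcentre is (1.25, 0.25) with r² = 40.625.
The farthest remaining point F is at distance² 36.125 ≤ 40.625.
r = √(40.625) ≈ 6.374.

6.374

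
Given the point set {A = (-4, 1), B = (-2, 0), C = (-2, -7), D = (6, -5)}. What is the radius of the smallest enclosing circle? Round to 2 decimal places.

5.83

The minimum enclosing circle of a finite set is fixed by two of the points (as a diameter) or three (as a circumcircle).
The farthest pair is A–D with squared distance 136. The circle on this segment as diameter has centre (1, -2) and r² = 136/4 = 34.
Check B: distance² to centre = 13 ≤ 34, so it lies inside.
All remaining points lie in this disk, and no smaller disk contains both endpoints, so this is the minimum enclosing circle.
r = √34 ≈ 5.83.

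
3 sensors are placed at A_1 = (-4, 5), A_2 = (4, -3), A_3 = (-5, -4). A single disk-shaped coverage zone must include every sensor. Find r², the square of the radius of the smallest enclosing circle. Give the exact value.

33.62

Side lengths²: A_1A_2² = 128, A_1A_3² = 82, A_2A_3² = 82.
Since A_1A_2² = 128 < 82 + 82 = 164, the triangle is acute, so the smallest enclosing circle is the circumcircle.
Circumcentre = (-0.9, 0.1), r² = 33.62.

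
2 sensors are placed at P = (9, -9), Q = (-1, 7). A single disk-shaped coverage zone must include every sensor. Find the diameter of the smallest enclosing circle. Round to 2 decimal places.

18.87

The smallest circle enclosing two points has them as diameter endpoints.
Centre = midpoint = (4, -1); r² = |PQ|²/4 = 356/4 = 89.
Diameter = 2r = 2√89 ≈ 18.87.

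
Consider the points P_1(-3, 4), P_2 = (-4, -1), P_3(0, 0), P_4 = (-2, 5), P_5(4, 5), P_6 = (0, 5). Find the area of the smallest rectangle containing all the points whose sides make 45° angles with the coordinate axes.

49

In coordinates u = x + y, v = x − y the rectangle is axis-aligned; the map (x,y)→(u,v) scales areas by 2.
u-values: 1, -5, 0, 3, 9, 5; range = 9 − (-5) = 14.
v-values: -7, -3, 0, -7, -1, -5; range = 0 − (-7) = 7.
Area = (14 × 7) / 2 = 49.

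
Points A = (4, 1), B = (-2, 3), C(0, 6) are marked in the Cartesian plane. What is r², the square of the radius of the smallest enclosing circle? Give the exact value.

2665/242

Side lengths²: AB² = 40, AC² = 41, BC² = 13.
Since AC² = 41 < 40 + 13 = 53, the triangle is acute, so the smallest enclosing circle is the circumcircle.
Circumcentre = (29/22, 65/22), r² = 2665/242.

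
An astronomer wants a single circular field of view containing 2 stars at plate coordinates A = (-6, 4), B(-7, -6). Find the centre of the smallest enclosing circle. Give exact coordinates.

(-6.5, -1)

The smallest circle enclosing two points has them as diameter endpoints.
Centre = midpoint = (-6.5, -1); r² = |AB|²/4 = 101/4 = 25.25.
Centre = (-6.5, -1).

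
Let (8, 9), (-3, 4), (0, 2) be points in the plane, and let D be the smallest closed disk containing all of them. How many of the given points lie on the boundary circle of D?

Call the three points A, B, C in the order given.
Side lengths²: AB² = 146, AC² = 113, BC² = 13.
Since AB² = 146 ≥ 113 + 13 = 126, the angle opposite AB is not acute, so the smallest enclosing circle has AB as diameter.
Centre = midpoint of AB = (2.5, 6.5), r² = 146/4 = 36.5.
The points at distance exactly r from the centre are (8, 9), (-3, 4) — 2 points.

2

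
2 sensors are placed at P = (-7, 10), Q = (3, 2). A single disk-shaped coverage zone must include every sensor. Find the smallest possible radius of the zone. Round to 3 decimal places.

6.403

The smallest circle enclosing two points has them as diameter endpoints.
Centre = midpoint = (-2, 6); r² = |PQ|²/4 = 164/4 = 41.
r = √41 ≈ 6.403.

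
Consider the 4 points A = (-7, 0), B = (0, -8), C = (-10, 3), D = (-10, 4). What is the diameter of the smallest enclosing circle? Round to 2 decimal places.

By Welzl's lemma the MEC is supported by two points (diametrically opposite) or three points (on a circumcircle).
The farthest pair is B–D with squared distance 244. The circle on this segment as diameter has centre (-5, -2) and r² = 244/4 = 61.
Check A: distance² to centre = 8 ≤ 61, so it lies inside.
All remaining points lie in this disk, and no smaller disk contains both endpoints, so this is the minimum enclosing circle.
Diameter = 2r = 2√61 ≈ 15.62.

15.62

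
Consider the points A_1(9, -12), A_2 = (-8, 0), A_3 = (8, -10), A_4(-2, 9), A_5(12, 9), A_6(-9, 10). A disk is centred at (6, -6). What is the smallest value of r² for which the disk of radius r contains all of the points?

The required radius is the distance from (6, -6) to the farthest point.
Squared distances: 45, 232, 20, 289, 261, 481.
Maximum is 481, attained at A_6.

481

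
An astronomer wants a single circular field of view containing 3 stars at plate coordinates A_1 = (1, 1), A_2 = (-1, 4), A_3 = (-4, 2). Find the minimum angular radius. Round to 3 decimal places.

2.550

Side lengths²: A_1A_2² = 13, A_1A_3² = 26, A_2A_3² = 13.
Since A_1A_3² = 26 ≥ 13 + 13 = 26, the angle opposite A_1A_3 is not acute, so the smallest enclosing circle has A_1A_3 as diameter.
Centre = midpoint of A_1A_3 = (-1.5, 1.5), r² = 26/4 = 6.5.
r = √(6.5) ≈ 2.550.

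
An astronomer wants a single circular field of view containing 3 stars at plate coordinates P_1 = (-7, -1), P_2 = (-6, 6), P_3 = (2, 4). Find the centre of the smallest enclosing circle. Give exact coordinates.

Side lengths²: P_1P_2² = 50, P_1P_3² = 106, P_2P_3² = 68.
Since P_1P_3² = 106 < 68 + 50 = 118, the triangle is acute, so the smallest enclosing circle is the circumcircle.
Circumcentre = (-80/29, 57/29), r² = 22525/841.
Centre = (-80/29, 57/29).

(-80/29, 57/29)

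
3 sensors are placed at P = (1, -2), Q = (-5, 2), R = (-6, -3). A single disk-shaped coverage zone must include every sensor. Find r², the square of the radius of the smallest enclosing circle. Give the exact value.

Side lengths²: PQ² = 52, PR² = 50, QR² = 26.
Since PQ² = 52 < 50 + 26 = 76, the triangle is acute, so the smallest enclosing circle is the circumcircle.
Circumcentre = (-46/17, -18/17), r² = 4225/289.

4225/289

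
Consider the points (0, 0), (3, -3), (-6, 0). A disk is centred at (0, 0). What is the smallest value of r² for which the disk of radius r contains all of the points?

36

The required radius is the distance from (0, 0) to the farthest point.
Squared distances: 0, 18, 36.
Maximum is 36, attained at (-6, 0).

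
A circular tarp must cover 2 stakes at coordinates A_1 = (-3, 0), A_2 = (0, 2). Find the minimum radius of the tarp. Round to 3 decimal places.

The smallest circle enclosing two points has them as diameter endpoints.
Centre = midpoint = (-1.5, 1); r² = |A_1A_2|²/4 = 13/4 = 3.25.
r = √(3.25) ≈ 1.803.

1.803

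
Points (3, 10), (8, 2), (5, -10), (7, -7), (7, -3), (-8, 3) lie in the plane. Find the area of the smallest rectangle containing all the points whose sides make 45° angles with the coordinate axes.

In coordinates u = x + y, v = x − y the rectangle is axis-aligned; the map (x,y)→(u,v) scales areas by 2.
u-values: 13, 10, -5, 0, 4, -5; range = 13 − (-5) = 18.
v-values: -7, 6, 15, 14, 10, -11; range = 15 − (-11) = 26.
Area = (18 × 26) / 2 = 234.

234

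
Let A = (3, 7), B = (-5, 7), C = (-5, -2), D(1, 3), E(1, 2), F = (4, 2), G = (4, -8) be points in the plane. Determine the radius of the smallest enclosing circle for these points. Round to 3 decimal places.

8.746

The farthest pair is B–G with squared distance 306. The circle on this segment as diameter has centre (-0.5, -0.5) and r² = 306/4 = 76.5.
Check A: distance² to centre = 68.5 ≤ 76.5, so it lies inside.
All remaining points lie in this disk, and no smaller disk contains both endpoints, so this is the minimum enclosing circle.
r = √(76.5) ≈ 8.746.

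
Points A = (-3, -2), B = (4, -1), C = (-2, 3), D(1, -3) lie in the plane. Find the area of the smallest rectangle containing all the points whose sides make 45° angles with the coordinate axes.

40

In coordinates u = x + y, v = x − y the rectangle is axis-aligned; the map (x,y)→(u,v) scales areas by 2.
u-values: -5, 3, 1, -2; range = 3 − (-5) = 8.
v-values: -1, 5, -5, 4; range = 5 − (-5) = 10.
Area = (8 × 10) / 2 = 40.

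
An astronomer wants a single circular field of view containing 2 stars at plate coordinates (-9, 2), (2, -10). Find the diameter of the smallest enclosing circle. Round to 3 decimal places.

The smallest circle enclosing two points has them as diameter endpoints.
Centre = midpoint = (-3.5, -4); r² = |(-9, 2)−(2, -10)|²/4 = 265/4 = 66.25.
Diameter = 2r = 2√(66.25) ≈ 16.279.

16.279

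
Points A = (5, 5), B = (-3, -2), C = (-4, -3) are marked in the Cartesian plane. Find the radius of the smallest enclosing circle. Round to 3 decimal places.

6.021

Side lengths²: AB² = 113, AC² = 145, BC² = 2.
Since AC² = 145 ≥ 113 + 2 = 115, the angle opposite AC is not acute, so the smallest enclosing circle has AC as diameter.
Centre = midpoint of AC = (0.5, 1), r² = 145/4 = 36.25.
r = √(36.25) ≈ 6.021.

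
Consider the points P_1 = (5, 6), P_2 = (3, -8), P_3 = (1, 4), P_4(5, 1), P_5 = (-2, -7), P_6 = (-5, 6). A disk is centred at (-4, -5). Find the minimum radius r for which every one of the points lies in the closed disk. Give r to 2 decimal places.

The required radius is the distance from (-4, -5) to the farthest point.
Squared distances: 202, 58, 106, 117, 8, 122.
Maximum is 202, attained at P_1.
r = √202 ≈ 14.21.

14.21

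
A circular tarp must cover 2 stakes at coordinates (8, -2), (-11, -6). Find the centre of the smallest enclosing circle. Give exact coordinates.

The smallest circle enclosing two points has them as diameter endpoints.
Centre = midpoint = (-1.5, -4); r² = |(8, -2)−(-11, -6)|²/4 = 377/4 = 94.25.
Centre = (-1.5, -4).

(-1.5, -4)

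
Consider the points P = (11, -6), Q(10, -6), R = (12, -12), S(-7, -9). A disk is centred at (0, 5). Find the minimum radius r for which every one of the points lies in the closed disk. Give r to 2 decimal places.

20.81

The required radius is the distance from (0, 5) to the farthest point.
Squared distances: 242, 221, 433, 245.
Maximum is 433, attained at R.
r = √433 ≈ 20.81.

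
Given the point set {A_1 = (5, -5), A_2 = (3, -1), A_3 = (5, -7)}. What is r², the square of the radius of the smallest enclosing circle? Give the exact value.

10

Side lengths²: A_1A_2² = 20, A_1A_3² = 4, A_2A_3² = 40.
Since A_2A_3² = 40 ≥ 20 + 4 = 24, the angle opposite A_2A_3 is not acute, so the smallest enclosing circle has A_2A_3 as diameter.
Centre = midpoint of A_2A_3 = (4, -4), r² = 40/4 = 10.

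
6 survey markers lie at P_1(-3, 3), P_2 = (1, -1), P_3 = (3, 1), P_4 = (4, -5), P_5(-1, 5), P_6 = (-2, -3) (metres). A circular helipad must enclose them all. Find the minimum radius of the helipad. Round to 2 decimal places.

5.59

The minimum enclosing circle of a finite set is fixed by two of the points (as a diameter) or three (as a circumcircle).
The farthest pair is P_4–P_5 with squared distance 125. The circle on this segment as diameter has centre (1.5, 0) and r² = 125/4 = 31.25.
Check P_1: distance² to centre = 29.25 ≤ 31.25, so it lies inside.
All remaining points lie in this disk, and no smaller disk contains both endpoints, so this is the minimum enclosing circle.
r = √(31.25) ≈ 5.59.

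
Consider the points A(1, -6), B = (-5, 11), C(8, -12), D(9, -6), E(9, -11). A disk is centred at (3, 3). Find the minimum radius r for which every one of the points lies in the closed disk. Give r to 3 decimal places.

The required radius is the distance from (3, 3) to the farthest point.
Squared distances: 85, 128, 250, 117, 232.
Maximum is 250, attained at C.
r = √250 ≈ 15.811.

15.811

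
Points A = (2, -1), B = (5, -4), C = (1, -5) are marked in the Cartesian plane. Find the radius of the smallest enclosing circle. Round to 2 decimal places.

Side lengths²: AB² = 18, AC² = 17, BC² = 17.
Since AB² = 18 < 17 + 17 = 34, the triangle is acute, so the smallest enclosing circle is the circumcircle.
Circumcentre = (2.7, -3.3), r² = 5.78.
r = √(5.78) ≈ 2.40.

2.40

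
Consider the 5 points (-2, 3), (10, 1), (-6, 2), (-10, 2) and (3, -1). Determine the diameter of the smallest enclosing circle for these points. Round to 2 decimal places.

A smallest enclosing disk is always determined by at most three of the input points on its boundary.
The farthest pair is (10, 1)–(-10, 2) with squared distance 401. The circle on this segment as diameter has centre (0, 1.5) and r² = 401/4 = 100.25.
Check (-2, 3): distance² to centre = 6.25 ≤ 100.25, so it lies inside.
All remaining points lie in this disk, and no smaller disk contains both endpoints, so this is the minimum enclosing circle.
Diameter = 2r = 2√(100.25) ≈ 20.02.

20.02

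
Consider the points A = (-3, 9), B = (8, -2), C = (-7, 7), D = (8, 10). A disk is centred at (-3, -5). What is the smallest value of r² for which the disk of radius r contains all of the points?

346

The required radius is the distance from (-3, -5) to the farthest point.
Squared distances: 196, 130, 160, 346.
Maximum is 346, attained at D.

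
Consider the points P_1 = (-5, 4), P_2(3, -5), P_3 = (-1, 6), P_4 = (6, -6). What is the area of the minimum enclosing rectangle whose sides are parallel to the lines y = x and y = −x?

73.5

In coordinates u = x + y, v = x − y the rectangle is axis-aligned; the map (x,y)→(u,v) scales areas by 2.
u-values: -1, -2, 5, 0; range = 5 − (-2) = 7.
v-values: -9, 8, -7, 12; range = 12 − (-9) = 21.
Area = (7 × 21) / 2 = 73.5.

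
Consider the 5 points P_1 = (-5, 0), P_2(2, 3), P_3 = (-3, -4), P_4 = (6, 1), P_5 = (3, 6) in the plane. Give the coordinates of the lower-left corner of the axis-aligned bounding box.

(-5, -4)

x-range [-5, 6], y-range [-4, 6].
The lower-left corner is (-5, -4).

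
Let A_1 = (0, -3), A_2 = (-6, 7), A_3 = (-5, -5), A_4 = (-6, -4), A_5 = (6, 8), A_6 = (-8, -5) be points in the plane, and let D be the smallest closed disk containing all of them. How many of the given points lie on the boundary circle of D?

The farthest pair is A_5–A_6 with squared distance 365. The circle on this segment as diameter has centre (-1, 1.5) and r² = 365/4 = 91.25.
Check A_1: distance² to centre = 21.25 ≤ 91.25, so it lies inside.
All remaining points lie in this disk, and no smaller disk contains both endpoints, so this is the minimum enclosing circle.
The points at distance exactly r from the centre are A_5, A_6 — 2 points.

2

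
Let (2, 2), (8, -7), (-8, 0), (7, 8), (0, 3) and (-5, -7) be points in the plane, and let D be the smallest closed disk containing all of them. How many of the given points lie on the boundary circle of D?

A smallest enclosing disk is always determined by at most three of the input points on its boundary.
The minimum enclosing circle is determined by three boundary points: (8, -7), (7, 8), (-5, -7).
Their circumcentre is (1.5, 0.1) with r² = 92.66.
The farthest remaining point (-8, 0) is at distance² 90.26 ≤ 92.66.
The points at distance exactly r from the centre are (8, -7), (7, 8), (-5, -7) — 3 points.

3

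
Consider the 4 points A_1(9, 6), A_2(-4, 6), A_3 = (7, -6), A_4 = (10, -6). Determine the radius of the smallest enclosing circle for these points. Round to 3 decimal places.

The farthest pair is A_2–A_4 with squared distance 340. The circle on this segment as diameter has centre (3, 0) and r² = 340/4 = 85.
Check A_1: distance² to centre = 72 ≤ 85, so it lies inside.
All remaining points lie in this disk, and no smaller disk contains both endpoints, so this is the minimum enclosing circle.
r = √85 ≈ 9.220.

9.220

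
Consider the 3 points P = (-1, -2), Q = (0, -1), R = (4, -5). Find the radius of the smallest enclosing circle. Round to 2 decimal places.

Side lengths²: PQ² = 2, PR² = 34, QR² = 32.
Since PR² = 34 ≥ 32 + 2 = 34, the angle opposite PR is not acute, so the smallest enclosing circle has PR as diameter.
Centre = midpoint of PR = (1.5, -3.5), r² = 34/4 = 8.5.
r = √(8.5) ≈ 2.92.

2.92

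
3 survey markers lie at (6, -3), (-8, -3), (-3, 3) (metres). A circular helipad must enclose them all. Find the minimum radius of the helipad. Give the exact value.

7

Call the three points A, B, C in the order given.
Side lengths²: AB² = 196, AC² = 117, BC² = 61.
Since AB² = 196 ≥ 117 + 61 = 178, the angle opposite AB is not acute, so the smallest enclosing circle has AB as diameter.
Centre = midpoint of AB = (-1, -3), r² = 196/4 = 49.
r = √49 = 7.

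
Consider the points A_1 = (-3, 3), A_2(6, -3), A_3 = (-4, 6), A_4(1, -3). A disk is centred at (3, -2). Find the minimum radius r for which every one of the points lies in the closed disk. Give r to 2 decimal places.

10.63

The required radius is the distance from (3, -2) to the farthest point.
Squared distances: 61, 10, 113, 5.
Maximum is 113, attained at A_3.
r = √113 ≈ 10.63.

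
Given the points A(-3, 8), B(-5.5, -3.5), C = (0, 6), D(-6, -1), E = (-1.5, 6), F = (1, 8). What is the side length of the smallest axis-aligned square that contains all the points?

11.5

The bounding box has width 7 and height 11.5.
An axis-aligned square enclosing the set must have side ≥ max(width, height).
So the minimum side is max(7, 11.5) = 11.5.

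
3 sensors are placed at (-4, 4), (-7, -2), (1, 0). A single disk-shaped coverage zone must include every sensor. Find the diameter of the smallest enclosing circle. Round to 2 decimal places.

8.43

Call the three points A, B, C in the order given.
Side lengths²: AB² = 45, AC² = 41, BC² = 68.
Since BC² = 68 < 45 + 41 = 86, the triangle is acute, so the smallest enclosing circle is the circumcircle.
Circumcentre = (-45/14, -1/7), r² = 3485/196.
Diameter = 2r = 2√(3485/196) ≈ 8.43.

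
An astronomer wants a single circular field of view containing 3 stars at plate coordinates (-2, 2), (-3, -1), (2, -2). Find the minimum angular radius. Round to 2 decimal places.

2.85

Call the three points A, B, C in the order given.
Side lengths²: AB² = 10, AC² = 32, BC² = 26.
Since AC² = 32 < 26 + 10 = 36, the triangle is acute, so the smallest enclosing circle is the circumcircle.
Circumcentre = (-0.25, -0.25), r² = 8.125.
r = √(8.125) ≈ 2.85.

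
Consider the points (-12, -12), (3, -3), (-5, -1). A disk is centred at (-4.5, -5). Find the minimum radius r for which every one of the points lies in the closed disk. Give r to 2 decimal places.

10.26

The required radius is the distance from (-4.5, -5) to the farthest point.
Squared distances: 105.25, 60.25, 16.25.
Maximum is 105.25, attained at (-12, -12).
r = √(105.25) ≈ 10.26.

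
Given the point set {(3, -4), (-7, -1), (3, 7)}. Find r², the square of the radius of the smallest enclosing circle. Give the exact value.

44.69

Call the three points A, B, C in the order given.
Side lengths²: AB² = 109, AC² = 121, BC² = 164.
Since BC² = 164 < 121 + 109 = 230, the triangle is acute, so the smallest enclosing circle is the circumcircle.
Circumcentre = (-0.8, 1.5), r² = 44.69.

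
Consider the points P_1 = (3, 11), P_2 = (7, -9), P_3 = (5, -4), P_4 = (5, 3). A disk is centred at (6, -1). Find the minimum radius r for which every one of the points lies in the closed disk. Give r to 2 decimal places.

The required radius is the distance from (6, -1) to the farthest point.
Squared distances: 153, 65, 10, 17.
Maximum is 153, attained at P_1.
r = √153 ≈ 12.37.

12.37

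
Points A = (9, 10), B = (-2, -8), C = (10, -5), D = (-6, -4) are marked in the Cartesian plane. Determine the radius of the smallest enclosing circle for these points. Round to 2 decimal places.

10.55

The minimum enclosing circle of a finite set is fixed by two of the points (as a diameter) or three (as a circumcircle).
The minimum enclosing circle is determined by three boundary points: A, B, D.
Their circumcentre is (185/58, 69/58) with r² = 187345/1682.
The farthest remaining point C is at distance² 142453/1682 ≤ 187345/1682.
r = √(187345/1682) ≈ 10.55.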